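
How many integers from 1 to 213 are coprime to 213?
140

213 = 3 × 71
φ(n) = n × ∏(1 - 1/p) for each prime p dividing n
φ(213) = 213 × (1 - 1/3) × (1 - 1/71) = 140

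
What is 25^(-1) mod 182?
51

gcd(25, 182) = 1, so the inverse exists.
Extended Euclidean algorithm on (182, 25):
182 = 7 × 25 + 7  ⟹  7 = (1)·182 + (-7)·25
25 = 3 × 7 + 4  ⟹  4 = (-3)·182 + (22)·25
7 = 1 × 4 + 3  ⟹  3 = (4)·182 + (-29)·25
4 = 1 × 3 + 1  ⟹  1 = (-7)·182 + (51)·25
So (51)·25 ≡ 1 (mod 182), i.e. 25^(-1) ≡ 51 (mod 182).
Check: 25 × 51 = 1275 ≡ 1 (mod 182)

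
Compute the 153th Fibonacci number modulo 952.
34

Matrix identity: Q^n = [[F_(n+1), F_n], [F_n, F_(n-1)]] with Q = [[1,1],[1,0]].
n = 153 = 10011001₂. Square-and-multiply, entries mod 952:
Q^1 = [[1,1],[1,0]]
Q^2 = (Q^1)² = [[2,1],[1,1]]
Q^4 = (Q^2)² = [[5,3],[3,2]]
Q^9 = (Q^4)²·Q = [[55,34],[34,21]]
Q^19 = (Q^9)²·Q = [[101,373],[373,680]]
Q^38 = (Q^19)² = [[818,1],[1,817]]
Q^76 = (Q^38)² = [[821,683],[683,138]]
Q^153 = (Q^76)²·Q = [[55,34],[34,21]]
F_153 mod 952 = Q^153[0][1] = 34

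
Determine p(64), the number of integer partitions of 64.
1741630

p(n) counts ways to write n as a sum of positive integers (order ignored).
Euler's pentagonal recurrence: p(k) = p(k-1) + p(k-2) - p(k-5) - p(k-7) + p(k-12) + p(k-15) - ... (offsets j(3j∓1)/2, signs ++--, p(0)=1, p(<0)=0).
DP table for k = 0..63: p(0)=1, p(1)=1, p(2)=2, p(3)=3, p(4)=5, p(5)=7, p(6)=11, p(7)=15, p(8)=22, p(9)=30, p(10)=42, p(11)=56, p(12)=77, p(13)=101, p(14)=135, p(15)=176, p(16)=231, p(17)=297, p(18)=385, p(19)=490, p(20)=627, p(21)=792, p(22)=1002, p(23)=1255, p(24)=1575, p(25)=1958, p(26)=2436, p(27)=3010, p(28)=3718, p(29)=4565, p(30)=5604, p(31)=6842, p(32)=8349, p(33)=10143, p(34)=12310, p(35)=14883, p(36)=17977, p(37)=21637, p(38)=26015, p(39)=31185, p(40)=37338, p(41)=44583, p(42)=53174, p(43)=63261, p(44)=75175, p(45)=89134, p(46)=105558, p(47)=124754, p(48)=147273, p(49)=173525, p(50)=204226, p(51)=239943, p(52)=281589, p(53)=329931, p(54)=386155, p(55)=451276, p(56)=526823, p(57)=614154, p(58)=715220, p(59)=831820, p(60)=966467, p(61)=1121505, p(62)=1300156, p(63)=1505499.
Final step: p(64) = p(63) + p(62) - p(59) - p(57) + p(52) + p(49) - p(42) - p(38) + p(29) + p(24) - p(13) - p(7)
= 1505499 + 1300156 - 831820 - 614154 + 281589 + 173525 - 53174 - 26015 + 4565 + 1575 - 101 - 15
= 1741630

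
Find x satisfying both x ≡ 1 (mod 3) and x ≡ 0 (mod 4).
4

Using Chinese Remainder Theorem:
M = 3 × 4 = 12
M1 = 4, M2 = 3
y1 = 4^(-1) mod 3 = 1
y2 = 3^(-1) mod 4 = 3
x = (1×4×1 + 0×3×3) mod 12 = 4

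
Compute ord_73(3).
12

73 is prime, so ord(3) divides φ(73) = 72.
Divisors of 72: 1, 2, 3, 4, 6, 8, 9, 12, 18, 24, 36, 72.
Repeated squaring: 3^1 ≡ 3, 3^2 ≡ 9, 3^4 ≡ 8, 3^8 ≡ 64, 3^16 ≡ 8, 3^32 ≡ 64, 3^64 ≡ 8 (mod 73).
Test 3^d mod 73 for each divisor d in increasing order:
3^1 ≡ 3
3^2 ≡ 9
3^3 = 3^2·3^1 ≡ 27
3^4 ≡ 8
3^6 = 3^4·3^2 ≡ 72
3^8 ≡ 64
3^9 = 3^8·3^1 ≡ 46
3^12 = 3^8·3^4 ≡ 1  ← first divisor giving 1
The order is 12.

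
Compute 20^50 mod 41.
40

Repeated squaring. Binary of 50 = 110010.
20^1 ≡ 20 (mod 41); 20^2 ≡ 31 (mod 41); 20^4 ≡ 18 (mod 41); 20^8 ≡ 37 (mod 41); 20^16 ≡ 16 (mod 41); 20^32 ≡ 10 (mod 41)
20^50 = 20^2 × 20^16 × 20^32 ≡ 40 (mod 41)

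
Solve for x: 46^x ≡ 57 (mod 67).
29

Baby-step giant-step with step n = ⌈√67⌉ = 9.
Baby steps 46^j mod 67 (j:value) for j=0..8: 0:1, 1:46, 2:39, 3:52, 4:47, 5:18, 6:24, 7:32, 8:65.
Giant-step multiplier: 46^(-9) ≡ 46^(66-9) = 46^57 ≡ 8 (mod 67).
Giant steps γ_i = 57·8^i mod 67: γ_0=57, γ_1=54, γ_2=30, γ_3=39 (in table at j=2).
x = i·n + j = 3·9 + 2 = 29.
Check: 46^29 ≡ 57 (mod 67).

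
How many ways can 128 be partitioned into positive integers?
4351078600

p(n) counts ways to write n as a sum of positive integers (order ignored).
Euler's pentagonal recurrence: p(k) = p(k-1) + p(k-2) - p(k-5) - p(k-7) + p(k-12) + p(k-15) - ... (offsets j(3j∓1)/2, signs ++--, p(0)=1, p(<0)=0).
DP table for k = 0..127: p(0)=1, p(1)=1, p(2)=2, p(3)=3, p(4)=5, p(5)=7, p(6)=11, p(7)=15, p(8)=22, p(9)=30, p(10)=42, p(11)=56, p(12)=77, p(13)=101, p(14)=135, p(15)=176, p(16)=231, p(17)=297, p(18)=385, p(19)=490, p(20)=627, p(21)=792, p(22)=1002, p(23)=1255, p(24)=1575, p(25)=1958, p(26)=2436, p(27)=3010, p(28)=3718, p(29)=4565, p(30)=5604, p(31)=6842, p(32)=8349, p(33)=10143, p(34)=12310, p(35)=14883, p(36)=17977, p(37)=21637, p(38)=26015, p(39)=31185, p(40)=37338, p(41)=44583, p(42)=53174, p(43)=63261, p(44)=75175, p(45)=89134, p(46)=105558, p(47)=124754, p(48)=147273, p(49)=173525, p(50)=204226, p(51)=239943, p(52)=281589, p(53)=329931, p(54)=386155, p(55)=451276, p(56)=526823, p(57)=614154, p(58)=715220, p(59)=831820, p(60)=966467, p(61)=1121505, p(62)=1300156, p(63)=1505499, p(64)=1741630, p(65)=2012558, p(66)=2323520, p(67)=2679689, p(68)=3087735, p(69)=3554345, p(70)=4087968, p(71)=4697205, p(72)=5392783, p(73)=6185689, p(74)=7089500, p(75)=8118264, p(76)=9289091, p(77)=10619863, p(78)=12132164, p(79)=13848650, p(80)=15796476, p(81)=18004327, p(82)=20506255, p(83)=23338469, p(84)=26543660, p(85)=30167357, p(86)=34262962, p(87)=38887673, p(88)=44108109, p(89)=49995925, p(90)=56634173, p(91)=64112359, p(92)=72533807, p(93)=82010177, p(94)=92669720, p(95)=104651419, p(96)=118114304, p(97)=133230930, p(98)=150198136, p(99)=169229875, p(100)=190569292, p(101)=214481126, p(102)=241265379, p(103)=271248950, p(104)=304801365, p(105)=342325709, p(106)=384276336, p(107)=431149389, p(108)=483502844, p(109)=541946240, p(110)=607163746, p(111)=679903203, p(112)=761002156, p(113)=851376628, p(114)=952050665, p(115)=1064144451, p(116)=1188908248, p(117)=1327710076, p(118)=1482074143, p(119)=1653668665, p(120)=1844349560, p(121)=2056148051, p(122)=2291320912, p(123)=2552338241, p(124)=2841940500, p(125)=3163127352, p(126)=3519222692, p(127)=3913864295.
Final step: p(128) = p(127) + p(126) - p(123) - p(121) + p(116) + p(113) - p(106) - p(102) + p(93) + p(88) - p(77) - p(71) + p(58) + p(51) - p(36) - p(28) + p(11) + p(2)
= 3913864295 + 3519222692 - 2552338241 - 2056148051 + 1188908248 + 851376628 - 384276336 - 241265379 + 82010177 + 44108109 - 10619863 - 4697205 + 715220 + 239943 - 17977 - 3718 + 56 + 2
= 4351078600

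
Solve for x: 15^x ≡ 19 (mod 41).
37

Baby-step giant-step with step n = ⌈√41⌉ = 7.
Baby steps 15^j mod 41 (j:value) for j=0..6: 0:1, 1:15, 2:20, 3:13, 4:31, 5:14, 6:5.
Giant-step multiplier: 15^(-7) ≡ 15^(40-7) = 15^33 ≡ 35 (mod 41).
Giant steps γ_i = 19·35^i mod 41: γ_0=19, γ_1=9, γ_2=28, γ_3=37, γ_4=24, γ_5=20 (in table at j=2).
x = i·n + j = 5·7 + 2 = 37.
Check: 15^37 ≡ 19 (mod 41).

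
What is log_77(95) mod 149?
32

Baby-step giant-step with step n = ⌈√149⌉ = 13.
Baby steps 77^j mod 149 (j:value) for j=0..12: 0:1, 1:77, 2:118, 3:146, 4:67, 5:93, 6:9, 7:97, 8:19, 9:122, 10:7, 11:92, 12:81.
Giant-step multiplier: 77^(-13) ≡ 77^(148-13) = 77^135 ≡ 78 (mod 149).
Giant steps γ_i = 95·78^i mod 149: γ_0=95, γ_1=109, γ_2=9 (in table at j=6).
x = i·n + j = 2·13 + 6 = 32.
Check: 77^32 ≡ 95 (mod 149).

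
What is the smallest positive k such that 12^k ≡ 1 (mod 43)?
42

43 is prime, so ord(12) divides φ(43) = 42.
Divisors of 42: 1, 2, 3, 6, 7, 14, 21, 42.
Repeated squaring: 12^1 ≡ 12, 12^2 ≡ 15, 12^4 ≡ 10, 12^8 ≡ 14, 12^16 ≡ 24, 12^32 ≡ 17 (mod 43).
Test 12^d mod 43 for each divisor d in increasing order:
12^1 ≡ 12
12^2 ≡ 15
12^3 = 12^2·12^1 ≡ 8
12^6 = 12^4·12^2 ≡ 21
12^7 = 12^4·12^2·12^1 ≡ 37
12^14 = 12^8·12^4·12^2 ≡ 36
12^21 = 12^16·12^4·12^1 ≡ 42
12^42 = 12^32·12^8·12^2 ≡ 1  ← first divisor giving 1
The order is 42.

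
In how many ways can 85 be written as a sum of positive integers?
30167357

p(n) counts ways to write n as a sum of positive integers (order ignored).
Euler's pentagonal recurrence: p(k) = p(k-1) + p(k-2) - p(k-5) - p(k-7) + p(k-12) + p(k-15) - ... (offsets j(3j∓1)/2, signs ++--, p(0)=1, p(<0)=0).
DP table for k = 0..84: p(0)=1, p(1)=1, p(2)=2, p(3)=3, p(4)=5, p(5)=7, p(6)=11, p(7)=15, p(8)=22, p(9)=30, p(10)=42, p(11)=56, p(12)=77, p(13)=101, p(14)=135, p(15)=176, p(16)=231, p(17)=297, p(18)=385, p(19)=490, p(20)=627, p(21)=792, p(22)=1002, p(23)=1255, p(24)=1575, p(25)=1958, p(26)=2436, p(27)=3010, p(28)=3718, p(29)=4565, p(30)=5604, p(31)=6842, p(32)=8349, p(33)=10143, p(34)=12310, p(35)=14883, p(36)=17977, p(37)=21637, p(38)=26015, p(39)=31185, p(40)=37338, p(41)=44583, p(42)=53174, p(43)=63261, p(44)=75175, p(45)=89134, p(46)=105558, p(47)=124754, p(48)=147273, p(49)=173525, p(50)=204226, p(51)=239943, p(52)=281589, p(53)=329931, p(54)=386155, p(55)=451276, p(56)=526823, p(57)=614154, p(58)=715220, p(59)=831820, p(60)=966467, p(61)=1121505, p(62)=1300156, p(63)=1505499, p(64)=1741630, p(65)=2012558, p(66)=2323520, p(67)=2679689, p(68)=3087735, p(69)=3554345, p(70)=4087968, p(71)=4697205, p(72)=5392783, p(73)=6185689, p(74)=7089500, p(75)=8118264, p(76)=9289091, p(77)=10619863, p(78)=12132164, p(79)=13848650, p(80)=15796476, p(81)=18004327, p(82)=20506255, p(83)=23338469, p(84)=26543660.
Final step: p(85) = p(84) + p(83) - p(80) - p(78) + p(73) + p(70) - p(63) - p(59) + p(50) + p(45) - p(34) - p(28) + p(15) + p(8)
= 26543660 + 23338469 - 15796476 - 12132164 + 6185689 + 4087968 - 1505499 - 831820 + 204226 + 89134 - 12310 - 3718 + 176 + 22
= 30167357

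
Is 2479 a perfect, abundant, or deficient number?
deficient

Proper divisors of 2479: sum = 1 + 37 + 67 = 105
Since 105 < 2479, 2479 is deficient.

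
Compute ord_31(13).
30

31 is prime, so ord(13) divides φ(31) = 30.
Divisors of 30: 1, 2, 3, 5, 6, 10, 15, 30.
Repeated squaring: 13^1 ≡ 13, 13^2 ≡ 14, 13^4 ≡ 10, 13^8 ≡ 7, 13^16 ≡ 18 (mod 31).
Test 13^d mod 31 for each divisor d in increasing order:
13^1 ≡ 13
13^2 ≡ 14
13^3 = 13^2·13^1 ≡ 27
13^5 = 13^4·13^1 ≡ 6
13^6 = 13^4·13^2 ≡ 16
13^10 = 13^8·13^2 ≡ 5
13^15 = 13^8·13^4·13^2·13^1 ≡ 30
13^30 = 13^16·13^8·13^4·13^2 ≡ 1  ← first divisor giving 1
The order is 30.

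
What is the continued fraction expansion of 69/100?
[0; 1, 2, 4, 2, 3]

Euclidean algorithm steps:
69 = 0 × 100 + 69
100 = 1 × 69 + 31
69 = 2 × 31 + 7
31 = 4 × 7 + 3
7 = 2 × 3 + 1
3 = 3 × 1 + 0
Continued fraction: [0; 1, 2, 4, 2, 3]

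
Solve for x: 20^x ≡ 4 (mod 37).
26

Baby-step giant-step with step n = ⌈√37⌉ = 7.
Baby steps 20^j mod 37 (j:value) for j=0..6: 0:1, 1:20, 2:30, 3:8, 4:12, 5:18, 6:27.
Giant-step multiplier: 20^(-7) ≡ 20^(36-7) = 20^29 ≡ 32 (mod 37).
Giant steps γ_i = 4·32^i mod 37: γ_0=4, γ_1=17, γ_2=26, γ_3=18 (in table at j=5).
x = i·n + j = 3·7 + 5 = 26.
Check: 20^26 ≡ 4 (mod 37).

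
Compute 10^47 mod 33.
10

Repeated squaring. Binary of 47 = 101111.
10^1 ≡ 10 (mod 33); 10^2 ≡ 1 (mod 33); 10^4 ≡ 1 (mod 33); 10^8 ≡ 1 (mod 33); 10^16 ≡ 1 (mod 33); 10^32 ≡ 1 (mod 33)
10^47 = 10^1 × 10^2 × 10^4 × 10^8 × 10^32 ≡ 10 (mod 33)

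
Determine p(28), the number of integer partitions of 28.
3718

p(n) counts ways to write n as a sum of positive integers (order ignored).
Euler's pentagonal recurrence: p(k) = p(k-1) + p(k-2) - p(k-5) - p(k-7) + p(k-12) + p(k-15) - ... (offsets j(3j∓1)/2, signs ++--, p(0)=1, p(<0)=0).
DP table for k = 0..27: p(0)=1, p(1)=1, p(2)=2, p(3)=3, p(4)=5, p(5)=7, p(6)=11, p(7)=15, p(8)=22, p(9)=30, p(10)=42, p(11)=56, p(12)=77, p(13)=101, p(14)=135, p(15)=176, p(16)=231, p(17)=297, p(18)=385, p(19)=490, p(20)=627, p(21)=792, p(22)=1002, p(23)=1255, p(24)=1575, p(25)=1958, p(26)=2436, p(27)=3010.
Final step: p(28) = p(27) + p(26) - p(23) - p(21) + p(16) + p(13) - p(6) - p(2)
= 3010 + 2436 - 1255 - 792 + 231 + 101 - 11 - 2
= 3718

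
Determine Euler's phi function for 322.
132

322 = 2 × 7 × 23
φ(n) = n × ∏(1 - 1/p) for each prime p dividing n
φ(322) = 322 × (1 - 1/2) × (1 - 1/7) × (1 - 1/23) = 132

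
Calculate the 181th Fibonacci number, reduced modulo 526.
5

Matrix identity: Q^n = [[F_(n+1), F_n], [F_n, F_(n-1)]] with Q = [[1,1],[1,0]].
n = 181 = 10110101₂. Square-and-multiply, entries mod 526:
Q^1 = [[1,1],[1,0]]
Q^2 = (Q^1)² = [[2,1],[1,1]]
Q^5 = (Q^2)²·Q = [[8,5],[5,3]]
Q^11 = (Q^5)²·Q = [[144,89],[89,55]]
Q^22 = (Q^11)² = [[253,353],[353,426]]
Q^45 = (Q^22)²·Q = [[141,310],[310,357]]
Q^90 = (Q^45)² = [[261,262],[262,525]]
Q^181 = (Q^90)²·Q = [[271,5],[5,266]]
F_181 mod 526 = Q^181[0][1] = 5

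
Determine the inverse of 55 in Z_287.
167

gcd(55, 287) = 1, so the inverse exists.
Extended Euclidean algorithm on (287, 55):
287 = 5 × 55 + 12  ⟹  12 = (1)·287 + (-5)·55
55 = 4 × 12 + 7  ⟹  7 = (-4)·287 + (21)·55
12 = 1 × 7 + 5  ⟹  5 = (5)·287 + (-26)·55
7 = 1 × 5 + 2  ⟹  2 = (-9)·287 + (47)·55
5 = 2 × 2 + 1  ⟹  1 = (23)·287 + (-120)·55
So (-120)·55 ≡ 1 (mod 287), i.e. 55^(-1) ≡ -120 ≡ 167 (mod 287).
Check: 55 × 167 = 9185 ≡ 1 (mod 287)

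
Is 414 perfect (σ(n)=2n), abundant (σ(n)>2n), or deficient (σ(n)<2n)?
abundant

Proper divisors of 414: sum = 1 + 2 + 3 + 6 + 9 + 18 + 23 + 46 + 69 + 138 + 207 = 522
Since 522 > 414, 414 is abundant.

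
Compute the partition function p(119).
1653668665

p(n) counts ways to write n as a sum of positive integers (order ignored).
Euler's pentagonal recurrence: p(k) = p(k-1) + p(k-2) - p(k-5) - p(k-7) + p(k-12) + p(k-15) - ... (offsets j(3j∓1)/2, signs ++--, p(0)=1, p(<0)=0).
DP table for k = 0..118: p(0)=1, p(1)=1, p(2)=2, p(3)=3, p(4)=5, p(5)=7, p(6)=11, p(7)=15, p(8)=22, p(9)=30, p(10)=42, p(11)=56, p(12)=77, p(13)=101, p(14)=135, p(15)=176, p(16)=231, p(17)=297, p(18)=385, p(19)=490, p(20)=627, p(21)=792, p(22)=1002, p(23)=1255, p(24)=1575, p(25)=1958, p(26)=2436, p(27)=3010, p(28)=3718, p(29)=4565, p(30)=5604, p(31)=6842, p(32)=8349, p(33)=10143, p(34)=12310, p(35)=14883, p(36)=17977, p(37)=21637, p(38)=26015, p(39)=31185, p(40)=37338, p(41)=44583, p(42)=53174, p(43)=63261, p(44)=75175, p(45)=89134, p(46)=105558, p(47)=124754, p(48)=147273, p(49)=173525, p(50)=204226, p(51)=239943, p(52)=281589, p(53)=329931, p(54)=386155, p(55)=451276, p(56)=526823, p(57)=614154, p(58)=715220, p(59)=831820, p(60)=966467, p(61)=1121505, p(62)=1300156, p(63)=1505499, p(64)=1741630, p(65)=2012558, p(66)=2323520, p(67)=2679689, p(68)=3087735, p(69)=3554345, p(70)=4087968, p(71)=4697205, p(72)=5392783, p(73)=6185689, p(74)=7089500, p(75)=8118264, p(76)=9289091, p(77)=10619863, p(78)=12132164, p(79)=13848650, p(80)=15796476, p(81)=18004327, p(82)=20506255, p(83)=23338469, p(84)=26543660, p(85)=30167357, p(86)=34262962, p(87)=38887673, p(88)=44108109, p(89)=49995925, p(90)=56634173, p(91)=64112359, p(92)=72533807, p(93)=82010177, p(94)=92669720, p(95)=104651419, p(96)=118114304, p(97)=133230930, p(98)=150198136, p(99)=169229875, p(100)=190569292, p(101)=214481126, p(102)=241265379, p(103)=271248950, p(104)=304801365, p(105)=342325709, p(106)=384276336, p(107)=431149389, p(108)=483502844, p(109)=541946240, p(110)=607163746, p(111)=679903203, p(112)=761002156, p(113)=851376628, p(114)=952050665, p(115)=1064144451, p(116)=1188908248, p(117)=1327710076, p(118)=1482074143.
Final step: p(119) = p(118) + p(117) - p(114) - p(112) + p(107) + p(104) - p(97) - p(93) + p(84) + p(79) - p(68) - p(62) + p(49) + p(42) - p(27) - p(19) + p(2)
= 1482074143 + 1327710076 - 952050665 - 761002156 + 431149389 + 304801365 - 133230930 - 82010177 + 26543660 + 13848650 - 3087735 - 1300156 + 173525 + 53174 - 3010 - 490 + 2
= 1653668665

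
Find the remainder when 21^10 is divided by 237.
180

Repeated squaring. Binary of 10 = 1010.
21^1 ≡ 21 (mod 237); 21^2 ≡ 204 (mod 237); 21^4 ≡ 141 (mod 237); 21^8 ≡ 210 (mod 237)
21^10 = 21^2 × 21^8 ≡ 180 (mod 237)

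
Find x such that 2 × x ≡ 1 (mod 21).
11

gcd(2, 21) = 1, so the inverse exists.
Extended Euclidean algorithm on (21, 2):
21 = 10 × 2 + 1  ⟹  1 = (1)·21 + (-10)·2
So (-10)·2 ≡ 1 (mod 21), i.e. 2^(-1) ≡ -10 ≡ 11 (mod 21).
Check: 2 × 11 = 22 ≡ 1 (mod 21)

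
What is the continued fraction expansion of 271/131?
[2; 14, 1, 1, 4]

Euclidean algorithm steps:
271 = 2 × 131 + 9
131 = 14 × 9 + 5
9 = 1 × 5 + 4
5 = 1 × 4 + 1
4 = 4 × 1 + 0
Continued fraction: [2; 14, 1, 1, 4]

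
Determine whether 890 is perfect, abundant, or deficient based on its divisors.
deficient

Proper divisors of 890: sum = 1 + 2 + 5 + 10 + 89 + 178 + 445 = 730
Since 730 < 890, 890 is deficient.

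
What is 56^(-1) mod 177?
98

gcd(56, 177) = 1, so the inverse exists.
Extended Euclidean algorithm on (177, 56):
177 = 3 × 56 + 9  ⟹  9 = (1)·177 + (-3)·56
56 = 6 × 9 + 2  ⟹  2 = (-6)·177 + (19)·56
9 = 4 × 2 + 1  ⟹  1 = (25)·177 + (-79)·56
So (-79)·56 ≡ 1 (mod 177), i.e. 56^(-1) ≡ -79 ≡ 98 (mod 177).
Check: 56 × 98 = 5488 ≡ 1 (mod 177)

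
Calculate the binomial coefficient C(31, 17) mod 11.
3

Using Lucas' theorem:
Write n=31 and k=17 in base 11:
n in base 11: [2, 9]
k in base 11: [1, 6]
C(31,17) mod 11 = ∏ C(n_i, k_i) mod 11
Digit binomials (mod 11): C(2,1) = 2; C(9,6) = 84 ≡ 7
Product: 2 × 7 = 14 ≡ 3 (mod 11)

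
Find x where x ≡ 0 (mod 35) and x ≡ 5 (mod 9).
140

Using Chinese Remainder Theorem:
M = 35 × 9 = 315
M1 = 9, M2 = 35
y1 = 9^(-1) mod 35 = 4
y2 = 35^(-1) mod 9 = 8
x = (0×9×4 + 5×35×8) mod 315 = 140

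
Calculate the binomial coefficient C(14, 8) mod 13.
0

Using Lucas' theorem:
Write n=14 and k=8 in base 13:
n in base 13: [1, 1]
k in base 13: [0, 8]
C(14,8) mod 13 = ∏ C(n_i, k_i) mod 13
Digit binomials (mod 13): C(1,0) = 1; C(1,8) = 0 (k_i > n_i)
Product: 1 × 0 = 0 ≡ 0 (mod 13)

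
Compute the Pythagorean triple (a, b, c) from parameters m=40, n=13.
(1431, 1040, 1769)

Euclid's formula: a = m² - n², b = 2mn, c = m² + n²
m = 40, n = 13
a = 40² - 13² = 1600 - 169 = 1431
b = 2 × 40 × 13 = 1040
c = 40² + 13² = 1600 + 169 = 1769
Verification: 1431² + 1040² = 2047761 + 1081600 = 3129361 = 1769² ✓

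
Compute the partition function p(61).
1121505

p(n) counts ways to write n as a sum of positive integers (order ignored).
Euler's pentagonal recurrence: p(k) = p(k-1) + p(k-2) - p(k-5) - p(k-7) + p(k-12) + p(k-15) - ... (offsets j(3j∓1)/2, signs ++--, p(0)=1, p(<0)=0).
DP table for k = 0..60: p(0)=1, p(1)=1, p(2)=2, p(3)=3, p(4)=5, p(5)=7, p(6)=11, p(7)=15, p(8)=22, p(9)=30, p(10)=42, p(11)=56, p(12)=77, p(13)=101, p(14)=135, p(15)=176, p(16)=231, p(17)=297, p(18)=385, p(19)=490, p(20)=627, p(21)=792, p(22)=1002, p(23)=1255, p(24)=1575, p(25)=1958, p(26)=2436, p(27)=3010, p(28)=3718, p(29)=4565, p(30)=5604, p(31)=6842, p(32)=8349, p(33)=10143, p(34)=12310, p(35)=14883, p(36)=17977, p(37)=21637, p(38)=26015, p(39)=31185, p(40)=37338, p(41)=44583, p(42)=53174, p(43)=63261, p(44)=75175, p(45)=89134, p(46)=105558, p(47)=124754, p(48)=147273, p(49)=173525, p(50)=204226, p(51)=239943, p(52)=281589, p(53)=329931, p(54)=386155, p(55)=451276, p(56)=526823, p(57)=614154, p(58)=715220, p(59)=831820, p(60)=966467.
Final step: p(61) = p(60) + p(59) - p(56) - p(54) + p(49) + p(46) - p(39) - p(35) + p(26) + p(21) - p(10) - p(4)
= 966467 + 831820 - 526823 - 386155 + 173525 + 105558 - 31185 - 14883 + 2436 + 792 - 42 - 5
= 1121505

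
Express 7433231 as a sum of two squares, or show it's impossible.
Not possible

Factorization: 7433231 = 13 × 83^3
By Fermat: n is sum of two squares iff every prime p ≡ 3 (mod 4) appears to even power.
Prime(s) ≡ 3 (mod 4) with odd exponent: [(83, 3)]
Therefore 7433231 cannot be expressed as a² + b².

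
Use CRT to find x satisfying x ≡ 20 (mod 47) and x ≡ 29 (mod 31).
866

Using Chinese Remainder Theorem:
M = 47 × 31 = 1457
M1 = 31, M2 = 47
y1 = 31^(-1) mod 47 = 44
y2 = 47^(-1) mod 31 = 2
x = (20×31×44 + 29×47×2) mod 1457 = 866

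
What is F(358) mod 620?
619

Matrix identity: Q^n = [[F_(n+1), F_n], [F_n, F_(n-1)]] with Q = [[1,1],[1,0]].
n = 358 = 101100110₂. Square-and-multiply, entries mod 620:
Q^1 = [[1,1],[1,0]]
Q^2 = (Q^1)² = [[2,1],[1,1]]
Q^5 = (Q^2)²·Q = [[8,5],[5,3]]
Q^11 = (Q^5)²·Q = [[144,89],[89,55]]
Q^22 = (Q^11)² = [[137,351],[351,406]]
Q^44 = (Q^22)² = [[610,253],[253,357]]
Q^89 = (Q^44)²·Q = [[0,249],[249,371]]
Q^179 = (Q^89)²·Q = [[0,1],[1,619]]
Q^358 = (Q^179)² = [[1,619],[619,2]]
F_358 mod 620 = Q^358[0][1] = 619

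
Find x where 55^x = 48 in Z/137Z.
101

Baby-step giant-step with step n = ⌈√137⌉ = 12.
Baby steps 55^j mod 137 (j:value) for j=0..11: 0:1, 1:55, 2:11, 3:57, 4:121, 5:79, 6:98, 7:47, 8:119, 9:106, 10:76, 11:70.
Giant-step multiplier: 55^(-12) ≡ 55^(136-12) = 55^124 ≡ 49 (mod 137).
Giant steps γ_i = 48·49^i mod 137: γ_0=48, γ_1=23, γ_2=31, γ_3=12, γ_4=40, γ_5=42, γ_6=3, γ_7=10, γ_8=79 (in table at j=5).
x = i·n + j = 8·12 + 5 = 101.
Check: 55^101 ≡ 48 (mod 137).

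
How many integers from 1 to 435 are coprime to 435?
224

435 = 3 × 5 × 29
φ(n) = n × ∏(1 - 1/p) for each prime p dividing n
φ(435) = 435 × (1 - 1/3) × (1 - 1/5) × (1 - 1/29) = 224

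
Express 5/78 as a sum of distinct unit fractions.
1/16 + 1/624

Greedy algorithm:
5/78: ceiling(78/5) = 16, use 1/16
1/624: ceiling(624/1) = 624, use 1/624
Result: 5/78 = 1/16 + 1/624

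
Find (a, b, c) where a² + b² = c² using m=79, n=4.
(6225, 632, 6257)

Euclid's formula: a = m² - n², b = 2mn, c = m² + n²
m = 79, n = 4
a = 79² - 4² = 6241 - 16 = 6225
b = 2 × 79 × 4 = 632
c = 79² + 4² = 6241 + 16 = 6257
Verification: 6225² + 632² = 38750625 + 399424 = 39150049 = 6257² ✓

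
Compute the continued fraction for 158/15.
[10; 1, 1, 7]

Euclidean algorithm steps:
158 = 10 × 15 + 8
15 = 1 × 8 + 7
8 = 1 × 7 + 1
7 = 7 × 1 + 0
Continued fraction: [10; 1, 1, 7]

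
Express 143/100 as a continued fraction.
[1; 2, 3, 14]

Euclidean algorithm steps:
143 = 1 × 100 + 43
100 = 2 × 43 + 14
43 = 3 × 14 + 1
14 = 14 × 1 + 0
Continued fraction: [1; 2, 3, 14]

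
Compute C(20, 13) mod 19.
0

Using Lucas' theorem:
Write n=20 and k=13 in base 19:
n in base 19: [1, 1]
k in base 19: [0, 13]
C(20,13) mod 19 = ∏ C(n_i, k_i) mod 19
Digit binomials (mod 19): C(1,0) = 1; C(1,13) = 0 (k_i > n_i)
Product: 1 × 0 = 0 ≡ 0 (mod 19)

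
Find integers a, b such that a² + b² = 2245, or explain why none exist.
6² + 47² (a=6, b=47)

Factorization: 2245 = 5 × 449
By Fermat: n is sum of two squares iff every prime p ≡ 3 (mod 4) appears to even power.
All primes ≡ 3 (mod 4) appear to even power.
Search a = 0, 1, 2, … for 2245 - a² a perfect square: first hit at a = 6: 2245 - 36 = 2209 = 47².
2245 = 6² + 47² = 36 + 2209 ✓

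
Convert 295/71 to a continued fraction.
[4; 6, 2, 5]

Euclidean algorithm steps:
295 = 4 × 71 + 11
71 = 6 × 11 + 5
11 = 2 × 5 + 1
5 = 5 × 1 + 0
Continued fraction: [4; 6, 2, 5]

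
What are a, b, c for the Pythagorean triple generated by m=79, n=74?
(765, 11692, 11717)

Euclid's formula: a = m² - n², b = 2mn, c = m² + n²
m = 79, n = 74
a = 79² - 74² = 6241 - 5476 = 765
b = 2 × 79 × 74 = 11692
c = 79² + 74² = 6241 + 5476 = 11717
Verification: 765² + 11692² = 585225 + 136702864 = 137288089 = 11717² ✓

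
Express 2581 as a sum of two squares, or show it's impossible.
9² + 50² (a=9, b=50)

Factorization: 2581 = 29 × 89
By Fermat: n is sum of two squares iff every prime p ≡ 3 (mod 4) appears to even power.
All primes ≡ 3 (mod 4) appear to even power.
Search a = 0, 1, 2, … for 2581 - a² a perfect square: first hit at a = 9: 2581 - 81 = 2500 = 50².
2581 = 9² + 50² = 81 + 2500 ✓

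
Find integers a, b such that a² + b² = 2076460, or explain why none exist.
Not possible

Factorization: 2076460 = 2^2 × 5 × 47^3
By Fermat: n is sum of two squares iff every prime p ≡ 3 (mod 4) appears to even power.
Prime(s) ≡ 3 (mod 4) with odd exponent: [(47, 3)]
Therefore 2076460 cannot be expressed as a² + b².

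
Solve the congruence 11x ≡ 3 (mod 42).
x ≡ 27 (mod 42)

gcd(11, 42) = 1, which divides 3, so solutions exist.
Find 11^(-1) mod 42 by the extended Euclidean algorithm:
42 = 3 × 11 + 9  ⟹  9 = (1)·42 + (-3)·11
11 = 1 × 9 + 2  ⟹  2 = (-1)·42 + (4)·11
9 = 4 × 2 + 1  ⟹  1 = (5)·42 + (-19)·11
So (-19)·11 ≡ 1 (mod 42), i.e. 11^(-1) ≡ -19 ≡ 23 (mod 42).
x ≡ 23 × 3 = 69 ≡ 27 (mod 42).
Check: 11 × 27 = 297 ≡ 3 (mod 42).
Unique solution: x ≡ 27 (mod 42)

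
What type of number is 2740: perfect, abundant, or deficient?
abundant

Proper divisors of 2740: sum = 1 + 2 + 4 + 5 + 10 + 20 + 137 + 274 + 548 + 685 + 1370 = 3056
Since 3056 > 2740, 2740 is abundant.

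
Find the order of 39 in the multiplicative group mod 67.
33

67 is prime, so ord(39) divides φ(67) = 66.
Divisors of 66: 1, 2, 3, 6, 11, 22, 33, 66.
Repeated squaring: 39^1 ≡ 39, 39^2 ≡ 47, 39^4 ≡ 65, 39^8 ≡ 4, 39^16 ≡ 16, 39^32 ≡ 55, 39^64 ≡ 10 (mod 67).
Test 39^d mod 67 for each divisor d in increasing order:
39^1 ≡ 39
39^2 ≡ 47
39^3 = 39^2·39^1 ≡ 24
39^6 = 39^4·39^2 ≡ 40
39^11 = 39^8·39^2·39^1 ≡ 29
39^22 = 39^16·39^4·39^2 ≡ 37
39^33 = 39^32·39^1 ≡ 1  ← first divisor giving 1
The order is 33.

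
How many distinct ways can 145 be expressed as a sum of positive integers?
24908858009

p(n) counts ways to write n as a sum of positive integers (order ignored).
Euler's pentagonal recurrence: p(k) = p(k-1) + p(k-2) - p(k-5) - p(k-7) + p(k-12) + p(k-15) - ... (offsets j(3j∓1)/2, signs ++--, p(0)=1, p(<0)=0).
DP table for k = 0..144: p(0)=1, p(1)=1, p(2)=2, p(3)=3, p(4)=5, p(5)=7, p(6)=11, p(7)=15, p(8)=22, p(9)=30, p(10)=42, p(11)=56, p(12)=77, p(13)=101, p(14)=135, p(15)=176, p(16)=231, p(17)=297, p(18)=385, p(19)=490, p(20)=627, p(21)=792, p(22)=1002, p(23)=1255, p(24)=1575, p(25)=1958, p(26)=2436, p(27)=3010, p(28)=3718, p(29)=4565, p(30)=5604, p(31)=6842, p(32)=8349, p(33)=10143, p(34)=12310, p(35)=14883, p(36)=17977, p(37)=21637, p(38)=26015, p(39)=31185, p(40)=37338, p(41)=44583, p(42)=53174, p(43)=63261, p(44)=75175, p(45)=89134, p(46)=105558, p(47)=124754, p(48)=147273, p(49)=173525, p(50)=204226, p(51)=239943, p(52)=281589, p(53)=329931, p(54)=386155, p(55)=451276, p(56)=526823, p(57)=614154, p(58)=715220, p(59)=831820, p(60)=966467, p(61)=1121505, p(62)=1300156, p(63)=1505499, p(64)=1741630, p(65)=2012558, p(66)=2323520, p(67)=2679689, p(68)=3087735, p(69)=3554345, p(70)=4087968, p(71)=4697205, p(72)=5392783, p(73)=6185689, p(74)=7089500, p(75)=8118264, p(76)=9289091, p(77)=10619863, p(78)=12132164, p(79)=13848650, p(80)=15796476, p(81)=18004327, p(82)=20506255, p(83)=23338469, p(84)=26543660, p(85)=30167357, p(86)=34262962, p(87)=38887673, p(88)=44108109, p(89)=49995925, p(90)=56634173, p(91)=64112359, p(92)=72533807, p(93)=82010177, p(94)=92669720, p(95)=104651419, p(96)=118114304, p(97)=133230930, p(98)=150198136, p(99)=169229875, p(100)=190569292, p(101)=214481126, p(102)=241265379, p(103)=271248950, p(104)=304801365, p(105)=342325709, p(106)=384276336, p(107)=431149389, p(108)=483502844, p(109)=541946240, p(110)=607163746, p(111)=679903203, p(112)=761002156, p(113)=851376628, p(114)=952050665, p(115)=1064144451, p(116)=1188908248, p(117)=1327710076, p(118)=1482074143, p(119)=1653668665, p(120)=1844349560, p(121)=2056148051, p(122)=2291320912, p(123)=2552338241, p(124)=2841940500, p(125)=3163127352, p(126)=3519222692, p(127)=3913864295, p(128)=4351078600, p(129)=4835271870, p(130)=5371315400, p(131)=5964539504, p(132)=6620830889, p(133)=7346629512, p(134)=8149040695, p(135)=9035836076, p(136)=10015581680, p(137)=11097645016, p(138)=12292341831, p(139)=13610949895, p(140)=15065878135, p(141)=16670689208, p(142)=18440293320, p(143)=20390982757, p(144)=22540654445.
Final step: p(145) = p(144) + p(143) - p(140) - p(138) + p(133) + p(130) - p(123) - p(119) + p(110) + p(105) - p(94) - p(88) + p(75) + p(68) - p(53) - p(45) + p(28) + p(19) - p(0)
= 22540654445 + 20390982757 - 15065878135 - 12292341831 + 7346629512 + 5371315400 - 2552338241 - 1653668665 + 607163746 + 342325709 - 92669720 - 44108109 + 8118264 + 3087735 - 329931 - 89134 + 3718 + 490 - 1
= 24908858009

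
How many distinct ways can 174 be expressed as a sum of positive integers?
397125074750

p(n) counts ways to write n as a sum of positive integers (order ignored).
Euler's pentagonal recurrence: p(k) = p(k-1) + p(k-2) - p(k-5) - p(k-7) + p(k-12) + p(k-15) - ... (offsets j(3j∓1)/2, signs ++--, p(0)=1, p(<0)=0).
DP table for k = 0..173: p(0)=1, p(1)=1, p(2)=2, p(3)=3, p(4)=5, p(5)=7, p(6)=11, p(7)=15, p(8)=22, p(9)=30, p(10)=42, p(11)=56, p(12)=77, p(13)=101, p(14)=135, p(15)=176, p(16)=231, p(17)=297, p(18)=385, p(19)=490, p(20)=627, p(21)=792, p(22)=1002, p(23)=1255, p(24)=1575, p(25)=1958, p(26)=2436, p(27)=3010, p(28)=3718, p(29)=4565, p(30)=5604, p(31)=6842, p(32)=8349, p(33)=10143, p(34)=12310, p(35)=14883, p(36)=17977, p(37)=21637, p(38)=26015, p(39)=31185, p(40)=37338, p(41)=44583, p(42)=53174, p(43)=63261, p(44)=75175, p(45)=89134, p(46)=105558, p(47)=124754, p(48)=147273, p(49)=173525, p(50)=204226, p(51)=239943, p(52)=281589, p(53)=329931, p(54)=386155, p(55)=451276, p(56)=526823, p(57)=614154, p(58)=715220, p(59)=831820, p(60)=966467, p(61)=1121505, p(62)=1300156, p(63)=1505499, p(64)=1741630, p(65)=2012558, p(66)=2323520, p(67)=2679689, p(68)=3087735, p(69)=3554345, p(70)=4087968, p(71)=4697205, p(72)=5392783, p(73)=6185689, p(74)=7089500, p(75)=8118264, p(76)=9289091, p(77)=10619863, p(78)=12132164, p(79)=13848650, p(80)=15796476, p(81)=18004327, p(82)=20506255, p(83)=23338469, p(84)=26543660, p(85)=30167357, p(86)=34262962, p(87)=38887673, p(88)=44108109, p(89)=49995925, p(90)=56634173, p(91)=64112359, p(92)=72533807, p(93)=82010177, p(94)=92669720, p(95)=104651419, p(96)=118114304, p(97)=133230930, p(98)=150198136, p(99)=169229875, p(100)=190569292, p(101)=214481126, p(102)=241265379, p(103)=271248950, p(104)=304801365, p(105)=342325709, p(106)=384276336, p(107)=431149389, p(108)=483502844, p(109)=541946240, p(110)=607163746, p(111)=679903203, p(112)=761002156, p(113)=851376628, p(114)=952050665, p(115)=1064144451, p(116)=1188908248, p(117)=1327710076, p(118)=1482074143, p(119)=1653668665, p(120)=1844349560, p(121)=2056148051, p(122)=2291320912, p(123)=2552338241, p(124)=2841940500, p(125)=3163127352, p(126)=3519222692, p(127)=3913864295, p(128)=4351078600, p(129)=4835271870, p(130)=5371315400, p(131)=5964539504, p(132)=6620830889, p(133)=7346629512, p(134)=8149040695, p(135)=9035836076, p(136)=10015581680, p(137)=11097645016, p(138)=12292341831, p(139)=13610949895, p(140)=15065878135, p(141)=16670689208, p(142)=18440293320, p(143)=20390982757, p(144)=22540654445, p(145)=24908858009, p(146)=27517052599, p(147)=30388671978, p(148)=33549419497, p(149)=37027355200, p(150)=40853235313, p(151)=45060624582, p(152)=49686288421, p(153)=54770336324, p(154)=60356673280, p(155)=66493182097, p(156)=73232243759, p(157)=80630964769, p(158)=88751778802, p(159)=97662728555, p(160)=107438159466, p(161)=118159068427, p(162)=129913904637, p(163)=142798995930, p(164)=156919475295, p(165)=172389800255, p(166)=189334822579, p(167)=207890420102, p(168)=228204732751, p(169)=250438925115, p(170)=274768617130, p(171)=301384802048, p(172)=330495499613, p(173)=362326859895.
Final step: p(174) = p(173) + p(172) - p(169) - p(167) + p(162) + p(159) - p(152) - p(148) + p(139) + p(134) - p(123) - p(117) + p(104) + p(97) - p(82) - p(74) + p(57) + p(48) - p(29) - p(19)
= 362326859895 + 330495499613 - 250438925115 - 207890420102 + 129913904637 + 97662728555 - 49686288421 - 33549419497 + 13610949895 + 8149040695 - 2552338241 - 1327710076 + 304801365 + 133230930 - 20506255 - 7089500 + 614154 + 147273 - 4565 - 490
= 397125074750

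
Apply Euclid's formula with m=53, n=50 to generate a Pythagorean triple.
(309, 5300, 5309)

Euclid's formula: a = m² - n², b = 2mn, c = m² + n²
m = 53, n = 50
a = 53² - 50² = 2809 - 2500 = 309
b = 2 × 53 × 50 = 5300
c = 53² + 50² = 2809 + 2500 = 5309
Verification: 309² + 5300² = 95481 + 28090000 = 28185481 = 5309² ✓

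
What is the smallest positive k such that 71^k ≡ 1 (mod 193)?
64

193 is prime, so ord(71) divides φ(193) = 192.
Divisors of 192: 1, 2, 3, 4, 6, 8, 12, 16, 24, 32, 48, 64, 96, 192.
Repeated squaring: 71^1 ≡ 71, 71^2 ≡ 23, 71^4 ≡ 143, 71^8 ≡ 184, 71^16 ≡ 81, 71^32 ≡ 192, 71^64 ≡ 1, 71^128 ≡ 1 (mod 193).
Test 71^d mod 193 for each divisor d in increasing order:
71^1 ≡ 71
71^2 ≡ 23
71^3 = 71^2·71^1 ≡ 89
71^4 ≡ 143
71^6 = 71^4·71^2 ≡ 8
71^8 ≡ 184
71^12 = 71^8·71^4 ≡ 64
71^16 ≡ 81
71^24 = 71^16·71^8 ≡ 43
71^32 ≡ 192
71^48 = 71^32·71^16 ≡ 112
71^64 ≡ 1  ← first divisor giving 1
The order is 64.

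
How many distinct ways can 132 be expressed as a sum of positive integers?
6620830889

p(n) counts ways to write n as a sum of positive integers (order ignored).
Euler's pentagonal recurrence: p(k) = p(k-1) + p(k-2) - p(k-5) - p(k-7) + p(k-12) + p(k-15) - ... (offsets j(3j∓1)/2, signs ++--, p(0)=1, p(<0)=0).
DP table for k = 0..131: p(0)=1, p(1)=1, p(2)=2, p(3)=3, p(4)=5, p(5)=7, p(6)=11, p(7)=15, p(8)=22, p(9)=30, p(10)=42, p(11)=56, p(12)=77, p(13)=101, p(14)=135, p(15)=176, p(16)=231, p(17)=297, p(18)=385, p(19)=490, p(20)=627, p(21)=792, p(22)=1002, p(23)=1255, p(24)=1575, p(25)=1958, p(26)=2436, p(27)=3010, p(28)=3718, p(29)=4565, p(30)=5604, p(31)=6842, p(32)=8349, p(33)=10143, p(34)=12310, p(35)=14883, p(36)=17977, p(37)=21637, p(38)=26015, p(39)=31185, p(40)=37338, p(41)=44583, p(42)=53174, p(43)=63261, p(44)=75175, p(45)=89134, p(46)=105558, p(47)=124754, p(48)=147273, p(49)=173525, p(50)=204226, p(51)=239943, p(52)=281589, p(53)=329931, p(54)=386155, p(55)=451276, p(56)=526823, p(57)=614154, p(58)=715220, p(59)=831820, p(60)=966467, p(61)=1121505, p(62)=1300156, p(63)=1505499, p(64)=1741630, p(65)=2012558, p(66)=2323520, p(67)=2679689, p(68)=3087735, p(69)=3554345, p(70)=4087968, p(71)=4697205, p(72)=5392783, p(73)=6185689, p(74)=7089500, p(75)=8118264, p(76)=9289091, p(77)=10619863, p(78)=12132164, p(79)=13848650, p(80)=15796476, p(81)=18004327, p(82)=20506255, p(83)=23338469, p(84)=26543660, p(85)=30167357, p(86)=34262962, p(87)=38887673, p(88)=44108109, p(89)=49995925, p(90)=56634173, p(91)=64112359, p(92)=72533807, p(93)=82010177, p(94)=92669720, p(95)=104651419, p(96)=118114304, p(97)=133230930, p(98)=150198136, p(99)=169229875, p(100)=190569292, p(101)=214481126, p(102)=241265379, p(103)=271248950, p(104)=304801365, p(105)=342325709, p(106)=384276336, p(107)=431149389, p(108)=483502844, p(109)=541946240, p(110)=607163746, p(111)=679903203, p(112)=761002156, p(113)=851376628, p(114)=952050665, p(115)=1064144451, p(116)=1188908248, p(117)=1327710076, p(118)=1482074143, p(119)=1653668665, p(120)=1844349560, p(121)=2056148051, p(122)=2291320912, p(123)=2552338241, p(124)=2841940500, p(125)=3163127352, p(126)=3519222692, p(127)=3913864295, p(128)=4351078600, p(129)=4835271870, p(130)=5371315400, p(131)=5964539504.
Final step: p(132) = p(131) + p(130) - p(127) - p(125) + p(120) + p(117) - p(110) - p(106) + p(97) + p(92) - p(81) - p(75) + p(62) + p(55) - p(40) - p(32) + p(15) + p(6)
= 5964539504 + 5371315400 - 3913864295 - 3163127352 + 1844349560 + 1327710076 - 607163746 - 384276336 + 133230930 + 72533807 - 18004327 - 8118264 + 1300156 + 451276 - 37338 - 8349 + 176 + 11
= 6620830889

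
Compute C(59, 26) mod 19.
0

Using Lucas' theorem:
Write n=59 and k=26 in base 19:
n in base 19: [3, 2]
k in base 19: [1, 7]
C(59,26) mod 19 = ∏ C(n_i, k_i) mod 19
Digit binomials (mod 19): C(3,1) = 3; C(2,7) = 0 (k_i > n_i)
Product: 3 × 0 = 0 ≡ 0 (mod 19)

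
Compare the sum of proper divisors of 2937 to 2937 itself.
deficient

Proper divisors of 2937: sum = 1 + 3 + 11 + 33 + 89 + 267 + 979 = 1383
Since 1383 < 2937, 2937 is deficient.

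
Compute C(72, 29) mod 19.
3

Using Lucas' theorem:
Write n=72 and k=29 in base 19:
n in base 19: [3, 15]
k in base 19: [1, 10]
C(72,29) mod 19 = ∏ C(n_i, k_i) mod 19
Digit binomials (mod 19): C(3,1) = 3; C(15,10) = 3003 ≡ 1
Product: 3 × 1 = 3 ≡ 3 (mod 19)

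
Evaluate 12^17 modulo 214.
182

Repeated squaring. Binary of 17 = 10001.
12^1 ≡ 12 (mod 214); 12^2 ≡ 144 (mod 214); 12^4 ≡ 192 (mod 214); 12^8 ≡ 56 (mod 214); 12^16 ≡ 140 (mod 214)
12^17 = 12^1 × 12^16 ≡ 182 (mod 214)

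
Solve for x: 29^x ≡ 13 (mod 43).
10

Baby-step giant-step with step n = ⌈√43⌉ = 7.
Baby steps 29^j mod 43 (j:value) for j=0..6: 0:1, 1:29, 2:24, 3:8, 4:17, 5:20, 6:21.
Giant-step multiplier: 29^(-7) ≡ 29^(42-7) = 29^35 ≡ 37 (mod 43).
Giant steps γ_i = 13·37^i mod 43: γ_0=13, γ_1=8 (in table at j=3).
x = i·n + j = 1·7 + 3 = 10.
Check: 29^10 ≡ 13 (mod 43).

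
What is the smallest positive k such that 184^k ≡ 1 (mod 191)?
5

191 is prime, so ord(184) divides φ(191) = 190.
Divisors of 190: 1, 2, 5, 10, 19, 38, 95, 190.
Repeated squaring: 184^1 ≡ 184, 184^2 ≡ 49, 184^4 ≡ 109, 184^8 ≡ 39, 184^16 ≡ 184, 184^32 ≡ 49, 184^64 ≡ 109, 184^128 ≡ 39 (mod 191).
Test 184^d mod 191 for each divisor d in increasing order:
184^1 ≡ 184
184^2 ≡ 49
184^5 = 184^4·184^1 ≡ 1  ← first divisor giving 1
The order is 5.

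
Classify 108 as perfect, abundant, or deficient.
abundant

Proper divisors of 108: sum = 1 + 2 + 3 + 4 + 6 + 9 + 12 + 18 + 27 + 36 + 54 = 172
Since 172 > 108, 108 is abundant.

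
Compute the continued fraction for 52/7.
[7; 2, 3]

Euclidean algorithm steps:
52 = 7 × 7 + 3
7 = 2 × 3 + 1
3 = 3 × 1 + 0
Continued fraction: [7; 2, 3]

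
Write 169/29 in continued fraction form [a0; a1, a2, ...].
[5; 1, 4, 1, 4]

Euclidean algorithm steps:
169 = 5 × 29 + 24
29 = 1 × 24 + 5
24 = 4 × 5 + 4
5 = 1 × 4 + 1
4 = 4 × 1 + 0
Continued fraction: [5; 1, 4, 1, 4]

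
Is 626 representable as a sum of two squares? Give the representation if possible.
1² + 25² (a=1, b=25)

Factorization: 626 = 2 × 313
By Fermat: n is sum of two squares iff every prime p ≡ 3 (mod 4) appears to even power.
All primes ≡ 3 (mod 4) appear to even power.
Search a = 0, 1, 2, … for 626 - a² a perfect square: first hit at a = 1: 626 - 1 = 625 = 25².
626 = 1² + 25² = 1 + 625 ✓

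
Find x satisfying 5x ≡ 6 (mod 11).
x ≡ 10 (mod 11)

gcd(5, 11) = 1, which divides 6, so solutions exist.
Find 5^(-1) mod 11 by the extended Euclidean algorithm:
11 = 2 × 5 + 1  ⟹  1 = (1)·11 + (-2)·5
So (-2)·5 ≡ 1 (mod 11), i.e. 5^(-1) ≡ -2 ≡ 9 (mod 11).
x ≡ 9 × 6 = 54 ≡ 10 (mod 11).
Check: 5 × 10 = 50 ≡ 6 (mod 11).
Unique solution: x ≡ 10 (mod 11)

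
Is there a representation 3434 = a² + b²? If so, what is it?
25² + 53² (a=25, b=53)

Factorization: 3434 = 2 × 17 × 101
By Fermat: n is sum of two squares iff every prime p ≡ 3 (mod 4) appears to even power.
All primes ≡ 3 (mod 4) appear to even power.
Search a = 0, 1, 2, … for 3434 - a² a perfect square: first hit at a = 25: 3434 - 625 = 2809 = 53².
3434 = 25² + 53² = 625 + 2809 ✓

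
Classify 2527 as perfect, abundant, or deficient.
deficient

Proper divisors of 2527: sum = 1 + 7 + 19 + 133 + 361 = 521
Since 521 < 2527, 2527 is deficient.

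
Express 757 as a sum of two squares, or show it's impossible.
9² + 26² (a=9, b=26)

Factorization: 757 = 757
By Fermat: n is sum of two squares iff every prime p ≡ 3 (mod 4) appears to even power.
All primes ≡ 3 (mod 4) appear to even power.
Search a = 0, 1, 2, … for 757 - a² a perfect square: first hit at a = 9: 757 - 81 = 676 = 26².
757 = 9² + 26² = 81 + 676 ✓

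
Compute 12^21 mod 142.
76

Repeated squaring. Binary of 21 = 10101.
12^1 ≡ 12 (mod 142); 12^2 ≡ 2 (mod 142); 12^4 ≡ 4 (mod 142); 12^8 ≡ 16 (mod 142); 12^16 ≡ 114 (mod 142)
12^21 = 12^1 × 12^4 × 12^16 ≡ 76 (mod 142)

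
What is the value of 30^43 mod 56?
16

Repeated squaring. Binary of 43 = 101011.
30^1 ≡ 30 (mod 56); 30^2 ≡ 4 (mod 56); 30^4 ≡ 16 (mod 56); 30^8 ≡ 32 (mod 56); 30^16 ≡ 16 (mod 56); 30^32 ≡ 32 (mod 56)
30^43 = 30^1 × 30^2 × 30^8 × 30^32 ≡ 16 (mod 56)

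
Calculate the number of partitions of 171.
301384802048

p(n) counts ways to write n as a sum of positive integers (order ignored).
Euler's pentagonal recurrence: p(k) = p(k-1) + p(k-2) - p(k-5) - p(k-7) + p(k-12) + p(k-15) - ... (offsets j(3j∓1)/2, signs ++--, p(0)=1, p(<0)=0).
DP table for k = 0..170: p(0)=1, p(1)=1, p(2)=2, p(3)=3, p(4)=5, p(5)=7, p(6)=11, p(7)=15, p(8)=22, p(9)=30, p(10)=42, p(11)=56, p(12)=77, p(13)=101, p(14)=135, p(15)=176, p(16)=231, p(17)=297, p(18)=385, p(19)=490, p(20)=627, p(21)=792, p(22)=1002, p(23)=1255, p(24)=1575, p(25)=1958, p(26)=2436, p(27)=3010, p(28)=3718, p(29)=4565, p(30)=5604, p(31)=6842, p(32)=8349, p(33)=10143, p(34)=12310, p(35)=14883, p(36)=17977, p(37)=21637, p(38)=26015, p(39)=31185, p(40)=37338, p(41)=44583, p(42)=53174, p(43)=63261, p(44)=75175, p(45)=89134, p(46)=105558, p(47)=124754, p(48)=147273, p(49)=173525, p(50)=204226, p(51)=239943, p(52)=281589, p(53)=329931, p(54)=386155, p(55)=451276, p(56)=526823, p(57)=614154, p(58)=715220, p(59)=831820, p(60)=966467, p(61)=1121505, p(62)=1300156, p(63)=1505499, p(64)=1741630, p(65)=2012558, p(66)=2323520, p(67)=2679689, p(68)=3087735, p(69)=3554345, p(70)=4087968, p(71)=4697205, p(72)=5392783, p(73)=6185689, p(74)=7089500, p(75)=8118264, p(76)=9289091, p(77)=10619863, p(78)=12132164, p(79)=13848650, p(80)=15796476, p(81)=18004327, p(82)=20506255, p(83)=23338469, p(84)=26543660, p(85)=30167357, p(86)=34262962, p(87)=38887673, p(88)=44108109, p(89)=49995925, p(90)=56634173, p(91)=64112359, p(92)=72533807, p(93)=82010177, p(94)=92669720, p(95)=104651419, p(96)=118114304, p(97)=133230930, p(98)=150198136, p(99)=169229875, p(100)=190569292, p(101)=214481126, p(102)=241265379, p(103)=271248950, p(104)=304801365, p(105)=342325709, p(106)=384276336, p(107)=431149389, p(108)=483502844, p(109)=541946240, p(110)=607163746, p(111)=679903203, p(112)=761002156, p(113)=851376628, p(114)=952050665, p(115)=1064144451, p(116)=1188908248, p(117)=1327710076, p(118)=1482074143, p(119)=1653668665, p(120)=1844349560, p(121)=2056148051, p(122)=2291320912, p(123)=2552338241, p(124)=2841940500, p(125)=3163127352, p(126)=3519222692, p(127)=3913864295, p(128)=4351078600, p(129)=4835271870, p(130)=5371315400, p(131)=5964539504, p(132)=6620830889, p(133)=7346629512, p(134)=8149040695, p(135)=9035836076, p(136)=10015581680, p(137)=11097645016, p(138)=12292341831, p(139)=13610949895, p(140)=15065878135, p(141)=16670689208, p(142)=18440293320, p(143)=20390982757, p(144)=22540654445, p(145)=24908858009, p(146)=27517052599, p(147)=30388671978, p(148)=33549419497, p(149)=37027355200, p(150)=40853235313, p(151)=45060624582, p(152)=49686288421, p(153)=54770336324, p(154)=60356673280, p(155)=66493182097, p(156)=73232243759, p(157)=80630964769, p(158)=88751778802, p(159)=97662728555, p(160)=107438159466, p(161)=118159068427, p(162)=129913904637, p(163)=142798995930, p(164)=156919475295, p(165)=172389800255, p(166)=189334822579, p(167)=207890420102, p(168)=228204732751, p(169)=250438925115, p(170)=274768617130.
Final step: p(171) = p(170) + p(169) - p(166) - p(164) + p(159) + p(156) - p(149) - p(145) + p(136) + p(131) - p(120) - p(114) + p(101) + p(94) - p(79) - p(71) + p(54) + p(45) - p(26) - p(16)
= 274768617130 + 250438925115 - 189334822579 - 156919475295 + 97662728555 + 73232243759 - 37027355200 - 24908858009 + 10015581680 + 5964539504 - 1844349560 - 952050665 + 214481126 + 92669720 - 13848650 - 4697205 + 386155 + 89134 - 2436 - 231
= 301384802048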